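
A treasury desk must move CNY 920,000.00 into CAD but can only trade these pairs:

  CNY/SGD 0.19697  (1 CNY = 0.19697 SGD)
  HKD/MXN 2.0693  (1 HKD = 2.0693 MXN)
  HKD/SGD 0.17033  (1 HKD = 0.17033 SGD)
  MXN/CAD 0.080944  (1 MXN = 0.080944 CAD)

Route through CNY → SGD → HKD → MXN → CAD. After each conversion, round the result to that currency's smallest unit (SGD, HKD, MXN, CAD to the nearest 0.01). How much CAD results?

CAD 178,198.85

CNY 920,000.00 × 0.19697 = SGD 181,212.40
SGD 181,212.40 ÷ 0.17033 = HKD 1,063,890.10
HKD 1,063,890.10 × 2.0693 = MXN 2,201,507.78
MXN 2,201,507.78 × 0.080944 = CAD 178,198.85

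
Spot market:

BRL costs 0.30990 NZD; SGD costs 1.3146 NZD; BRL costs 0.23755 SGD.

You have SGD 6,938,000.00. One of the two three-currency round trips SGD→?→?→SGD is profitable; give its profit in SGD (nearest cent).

Profit: SGD 53,355.44

Profitable loop is SGD → NZD → BRL → SGD:
SGD 6,938,000.00 × 1.3146 = NZD 9,120,694.80
NZD 9,120,694.80 ÷ 0.30990 = BRL 29,431,090.03
BRL 29,431,090.03 × 0.23755 = SGD 6,991,355.44
Profit = SGD 6,991,355.44 − SGD 6,938,000.00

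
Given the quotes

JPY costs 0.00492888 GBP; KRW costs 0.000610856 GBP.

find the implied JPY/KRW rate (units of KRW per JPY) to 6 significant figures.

JPY/KRW = 8.06881

1 JPY × 0.00492888 = 0.00492888 GBP
0.00492888 GBP ÷ 0.000610856 = 8.06881 KRW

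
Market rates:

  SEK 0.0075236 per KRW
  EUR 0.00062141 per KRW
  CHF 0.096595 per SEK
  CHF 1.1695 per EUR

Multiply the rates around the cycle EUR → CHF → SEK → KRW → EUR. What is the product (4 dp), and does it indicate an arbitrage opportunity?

1.0000 (no arbitrage)

Around EUR → CHF → SEK → KRW → EUR: 1 × 1.1695 ÷ 0.096595 ÷ 0.0075236 × 0.00062141 = 0.999996
Product ≈ 1 (deviation 0.000%, within rounding noise).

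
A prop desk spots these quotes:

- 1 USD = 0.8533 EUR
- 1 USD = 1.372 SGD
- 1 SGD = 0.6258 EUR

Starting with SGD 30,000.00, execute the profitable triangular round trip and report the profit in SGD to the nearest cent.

Profit: SGD 186.25

Profitable loop is SGD → EUR → USD → SGD:
SGD 30,000.00 × 0.6258 = EUR 18,774.00
EUR 18,774.00 ÷ 0.8533 = USD 22,001.64
USD 22,001.64 × 1.372 = SGD 30,186.25
Profit = SGD 30,186.25 − SGD 30,000.00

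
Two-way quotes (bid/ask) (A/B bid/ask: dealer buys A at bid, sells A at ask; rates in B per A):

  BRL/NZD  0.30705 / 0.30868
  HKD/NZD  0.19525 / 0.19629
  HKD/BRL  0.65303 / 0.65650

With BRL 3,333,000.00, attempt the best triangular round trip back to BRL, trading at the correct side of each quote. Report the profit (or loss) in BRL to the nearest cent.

Best loop BRL → NZD → HKD → BRL:
BRL 3,333,000.00 × 0.30705 (sell BRL at bid) = NZD 1,023,397.65
NZD 1,023,397.65 ÷ 0.19629 (buy HKD at ask) = HKD 5,213,702.43
HKD 5,213,702.43 × 0.65303 (sell HKD at bid) = BRL 3,404,704.10

Net profit: BRL 71,704.10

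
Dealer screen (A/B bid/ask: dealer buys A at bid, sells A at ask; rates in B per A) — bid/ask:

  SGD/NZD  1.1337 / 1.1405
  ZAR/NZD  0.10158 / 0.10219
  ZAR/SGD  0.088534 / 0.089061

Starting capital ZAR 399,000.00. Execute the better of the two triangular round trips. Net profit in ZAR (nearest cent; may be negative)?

Best loop ZAR → NZD → SGD → ZAR:
ZAR 399,000.00 × 0.10158 (sell ZAR at bid) = NZD 40,530.42
NZD 40,530.42 ÷ 1.1405 (buy SGD at ask) = SGD 35,537.41
SGD 35,537.41 ÷ 0.089061 (buy ZAR at ask) = ZAR 399,023.29

Net profit: ZAR 23.29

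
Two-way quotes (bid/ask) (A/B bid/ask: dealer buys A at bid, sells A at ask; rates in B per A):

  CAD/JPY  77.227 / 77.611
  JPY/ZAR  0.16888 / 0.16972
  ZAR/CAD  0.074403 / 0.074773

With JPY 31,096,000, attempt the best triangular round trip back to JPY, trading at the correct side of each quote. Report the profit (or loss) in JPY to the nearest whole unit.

Net profit: JPY 476,096

Best loop JPY → CAD → ZAR → JPY:
JPY 31,096,000 ÷ 77.611 (buy CAD at ask) = CAD 400,664.85
CAD 400,664.85 ÷ 0.074773 (buy ZAR at ask) = ZAR 5,358,416.20
ZAR 5,358,416.20 ÷ 0.16972 (buy JPY at ask) = JPY 31,572,096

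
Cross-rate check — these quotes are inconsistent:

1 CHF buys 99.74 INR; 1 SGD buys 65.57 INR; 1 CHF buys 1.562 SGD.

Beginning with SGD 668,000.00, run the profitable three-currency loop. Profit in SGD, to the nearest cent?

Profitable loop is SGD → INR → CHF → SGD:
SGD 668,000.00 × 65.57 = INR 43,800,760.00
INR 43,800,760.00 ÷ 99.74 = CHF 439,149.39
CHF 439,149.39 × 1.562 = SGD 685,951.34
Profit = SGD 685,951.34 − SGD 668,000.00

Profit: SGD 17,951.34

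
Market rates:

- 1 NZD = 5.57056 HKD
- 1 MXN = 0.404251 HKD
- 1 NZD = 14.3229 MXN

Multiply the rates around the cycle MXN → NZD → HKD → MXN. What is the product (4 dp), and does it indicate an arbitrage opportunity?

0.9621 (arbitrage exists)

Around MXN → NZD → HKD → MXN: 1 ÷ 14.3229 × 5.57056 ÷ 0.404251 = 0.962092
Product < 1; profitable direction is MXN → HKD → NZD → MXN.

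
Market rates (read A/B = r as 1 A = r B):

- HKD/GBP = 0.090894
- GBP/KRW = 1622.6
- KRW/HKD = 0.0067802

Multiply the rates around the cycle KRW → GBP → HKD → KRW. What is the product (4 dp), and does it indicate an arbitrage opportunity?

1.0000 (no arbitrage)

Around KRW → GBP → HKD → KRW: 1 ÷ 1622.6 ÷ 0.090894 ÷ 0.0067802 = 1.000025
Product ≈ 1 (deviation 0.002%, within rounding noise).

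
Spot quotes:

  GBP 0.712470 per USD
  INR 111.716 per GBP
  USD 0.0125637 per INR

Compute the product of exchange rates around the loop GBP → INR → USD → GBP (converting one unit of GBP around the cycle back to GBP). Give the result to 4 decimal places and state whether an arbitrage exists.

1.0000 (no arbitrage)

Around GBP → INR → USD → GBP: 1 × 111.716 × 0.0125637 × 0.712470 = 0.999999
Product ≈ 1 (deviation 0.000%, within rounding noise).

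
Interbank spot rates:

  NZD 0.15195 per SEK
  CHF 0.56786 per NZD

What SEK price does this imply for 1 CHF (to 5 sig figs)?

CHF/SEK = 11.589

1 CHF ÷ 0.56786 = 1.761 NZD
1.761 NZD ÷ 0.15195 = 11.5893 SEK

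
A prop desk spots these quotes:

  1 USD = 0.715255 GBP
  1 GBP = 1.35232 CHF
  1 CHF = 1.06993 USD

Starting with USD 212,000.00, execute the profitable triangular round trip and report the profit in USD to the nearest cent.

Profitable loop is USD → GBP → CHF → USD:
USD 212,000.00 × 0.715255 = GBP 151,634.06
GBP 151,634.06 × 1.35232 = CHF 205,057.77
CHF 205,057.77 × 1.06993 = USD 219,397.46
Profit = USD 219,397.46 − USD 212,000.00

Profit: USD 7,397.46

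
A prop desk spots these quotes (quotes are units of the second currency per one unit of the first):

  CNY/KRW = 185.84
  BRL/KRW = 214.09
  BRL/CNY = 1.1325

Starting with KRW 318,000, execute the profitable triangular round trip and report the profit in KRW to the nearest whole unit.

Profit: KRW 5,479

Profitable loop is KRW → CNY → BRL → KRW:
KRW 318,000 ÷ 185.84 = CNY 1,711.15
CNY 1,711.15 ÷ 1.1325 = BRL 1,510.95
BRL 1,510.95 × 214.09 = KRW 323,479
Profit = KRW 323,479 − KRW 318,000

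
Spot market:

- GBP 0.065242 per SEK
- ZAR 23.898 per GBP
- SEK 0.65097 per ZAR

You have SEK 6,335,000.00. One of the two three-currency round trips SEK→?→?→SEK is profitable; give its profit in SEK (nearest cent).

Profit: SEK 94,784.49

Profitable loop is SEK → GBP → ZAR → SEK:
SEK 6,335,000.00 × 0.065242 = GBP 413,308.07
GBP 413,308.07 × 23.898 = ZAR 9,877,236.26
ZAR 9,877,236.26 × 0.65097 = SEK 6,429,784.49
Profit = SEK 6,429,784.49 − SEK 6,335,000.00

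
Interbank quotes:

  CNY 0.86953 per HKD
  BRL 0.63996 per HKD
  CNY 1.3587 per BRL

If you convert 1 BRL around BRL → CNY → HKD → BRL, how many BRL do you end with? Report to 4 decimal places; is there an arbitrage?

1.0000 (no arbitrage)

Around BRL → CNY → HKD → BRL: 1 × 1.3587 ÷ 0.86953 × 0.63996 = 0.999981
Product ≈ 1 (deviation 0.002%, within rounding noise).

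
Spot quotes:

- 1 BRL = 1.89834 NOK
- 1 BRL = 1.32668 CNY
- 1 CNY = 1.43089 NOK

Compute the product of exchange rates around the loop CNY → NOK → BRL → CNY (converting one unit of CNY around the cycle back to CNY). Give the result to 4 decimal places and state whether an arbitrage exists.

1.0000 (no arbitrage)

Around CNY → NOK → BRL → CNY: 1 × 1.43089 ÷ 1.89834 × 1.32668 = 0.999996
Product ≈ 1 (deviation 0.000%, within rounding noise).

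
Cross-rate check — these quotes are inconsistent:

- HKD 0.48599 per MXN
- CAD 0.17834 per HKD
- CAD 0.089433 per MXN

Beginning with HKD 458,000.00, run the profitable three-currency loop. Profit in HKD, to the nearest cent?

Profitable loop is HKD → MXN → CAD → HKD:
HKD 458,000.00 ÷ 0.48599 = MXN 942,406.22
MXN 942,406.22 × 0.089433 = CAD 84,282.22
CAD 84,282.22 ÷ 0.17834 = HKD 472,592.89
Profit = HKD 472,592.89 − HKD 458,000.00

Profit: HKD 14,592.89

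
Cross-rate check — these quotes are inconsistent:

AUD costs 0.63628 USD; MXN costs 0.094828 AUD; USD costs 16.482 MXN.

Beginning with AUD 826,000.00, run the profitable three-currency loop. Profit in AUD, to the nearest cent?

Profit: AUD 4,587.28

Profitable loop is AUD → MXN → USD → AUD:
AUD 826,000.00 ÷ 0.094828 = MXN 8,710,507.45
MXN 8,710,507.45 ÷ 16.482 = USD 528,486.07
USD 528,486.07 ÷ 0.63628 = AUD 830,587.28
Profit = AUD 830,587.28 − AUD 826,000.00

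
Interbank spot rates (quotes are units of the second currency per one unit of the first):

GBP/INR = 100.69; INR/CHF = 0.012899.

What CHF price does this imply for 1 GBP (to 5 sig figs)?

GBP/CHF = 1.2988

1 GBP × 100.69 = 100.69 INR
100.69 INR × 0.012899 = 1.2988 CHF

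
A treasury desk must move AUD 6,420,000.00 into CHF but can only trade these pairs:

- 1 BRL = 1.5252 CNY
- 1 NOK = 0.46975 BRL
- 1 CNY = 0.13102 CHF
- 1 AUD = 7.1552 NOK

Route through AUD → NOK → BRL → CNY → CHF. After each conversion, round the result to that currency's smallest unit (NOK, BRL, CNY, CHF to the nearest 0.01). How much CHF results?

AUD 6,420,000.00 × 7.1552 = NOK 45,936,384.00
NOK 45,936,384.00 × 0.46975 = BRL 21,578,616.38
BRL 21,578,616.38 × 1.5252 = CNY 32,911,705.70
CNY 32,911,705.70 × 0.13102 = CHF 4,312,091.68

CHF 4,312,091.68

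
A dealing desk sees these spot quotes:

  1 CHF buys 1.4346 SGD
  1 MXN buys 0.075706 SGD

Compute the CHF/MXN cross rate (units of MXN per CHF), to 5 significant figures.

CHF/MXN = 18.950

1 CHF × 1.4346 = 1.4346 SGD
1.4346 SGD ÷ 0.075706 = 18.9496 MXN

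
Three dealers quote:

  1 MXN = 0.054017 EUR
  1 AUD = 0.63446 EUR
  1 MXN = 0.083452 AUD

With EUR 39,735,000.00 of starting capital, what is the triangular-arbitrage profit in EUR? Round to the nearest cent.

Profit: EUR 803,033.92

Profitable loop is EUR → AUD → MXN → EUR:
EUR 39,735,000.00 ÷ 0.63446 = AUD 62,628,061.66
AUD 62,628,061.66 ÷ 0.083452 = MXN 750,468,073.37
MXN 750,468,073.37 × 0.054017 = EUR 40,538,033.92
Profit = EUR 40,538,033.92 − EUR 39,735,000.00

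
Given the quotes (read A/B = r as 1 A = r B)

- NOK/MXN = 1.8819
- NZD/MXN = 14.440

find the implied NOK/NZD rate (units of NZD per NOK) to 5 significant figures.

NOK/NZD = 0.13033

1 NOK × 1.8819 = 1.8819 MXN
1.8819 MXN ÷ 14.440 = 0.130325 NZD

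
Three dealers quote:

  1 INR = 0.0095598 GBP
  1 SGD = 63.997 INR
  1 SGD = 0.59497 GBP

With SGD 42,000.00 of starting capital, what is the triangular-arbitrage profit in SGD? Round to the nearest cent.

Profitable loop is SGD → INR → GBP → SGD:
SGD 42,000.00 × 63.997 = INR 2,687,874.00
INR 2,687,874.00 × 0.0095598 = GBP 25,695.54
GBP 25,695.54 ÷ 0.59497 = SGD 43,187.96
Profit = SGD 43,187.96 − SGD 42,000.00

Profit: SGD 1,187.96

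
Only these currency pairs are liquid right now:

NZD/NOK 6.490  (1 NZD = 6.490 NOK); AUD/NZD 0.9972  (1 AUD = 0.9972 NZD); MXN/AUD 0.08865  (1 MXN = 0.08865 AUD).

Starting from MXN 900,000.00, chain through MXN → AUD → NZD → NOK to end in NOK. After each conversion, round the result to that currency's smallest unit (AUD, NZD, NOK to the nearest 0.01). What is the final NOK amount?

NOK 516,354.78

MXN 900,000.00 × 0.08865 = AUD 79,785.00
AUD 79,785.00 × 0.9972 = NZD 79,561.60
NZD 79,561.60 × 6.490 = NOK 516,354.78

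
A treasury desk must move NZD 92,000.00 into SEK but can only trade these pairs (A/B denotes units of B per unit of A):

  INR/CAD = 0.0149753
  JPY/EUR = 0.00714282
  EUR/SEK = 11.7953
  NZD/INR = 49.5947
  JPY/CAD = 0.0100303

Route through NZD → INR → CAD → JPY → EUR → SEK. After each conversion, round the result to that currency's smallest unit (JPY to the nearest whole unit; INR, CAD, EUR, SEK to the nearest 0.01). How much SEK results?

SEK 573,935.94

NZD 92,000.00 × 49.5947 = INR 4,562,712.40
INR 4,562,712.40 × 0.0149753 = CAD 68,327.99
CAD 68,327.99 ÷ 0.0100303 = JPY 6,812,158
JPY 6,812,158 × 0.00714282 = EUR 48,658.02
EUR 48,658.02 × 11.7953 = SEK 573,935.94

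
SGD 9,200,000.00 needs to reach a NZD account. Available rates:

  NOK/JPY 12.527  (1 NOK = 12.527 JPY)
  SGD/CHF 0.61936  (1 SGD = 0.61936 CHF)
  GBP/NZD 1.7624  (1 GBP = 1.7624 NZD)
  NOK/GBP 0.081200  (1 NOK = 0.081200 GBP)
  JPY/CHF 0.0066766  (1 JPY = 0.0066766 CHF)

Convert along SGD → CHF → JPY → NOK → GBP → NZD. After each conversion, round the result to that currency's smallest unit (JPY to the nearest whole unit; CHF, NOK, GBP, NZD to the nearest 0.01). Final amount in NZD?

SGD 9,200,000.00 × 0.61936 = CHF 5,698,112.00
CHF 5,698,112.00 ÷ 0.0066766 = JPY 853,445,167
JPY 853,445,167 ÷ 12.527 = NOK 68,128,455.90
NOK 68,128,455.90 × 0.081200 = GBP 5,532,030.62
GBP 5,532,030.62 × 1.7624 = NZD 9,749,650.76

NZD 9,749,650.76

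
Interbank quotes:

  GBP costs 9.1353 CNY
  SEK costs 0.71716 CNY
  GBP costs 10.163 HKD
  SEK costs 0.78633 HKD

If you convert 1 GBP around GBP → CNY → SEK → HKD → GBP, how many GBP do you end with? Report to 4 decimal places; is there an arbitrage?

0.9856 (arbitrage exists)

Around GBP → CNY → SEK → HKD → GBP: 1 × 9.1353 ÷ 0.71716 × 0.78633 ÷ 10.163 = 0.985575
Product < 1; profitable direction is GBP → HKD → SEK → CNY → GBP.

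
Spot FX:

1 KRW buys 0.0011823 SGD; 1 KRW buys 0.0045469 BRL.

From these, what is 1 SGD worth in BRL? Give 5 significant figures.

1 SGD ÷ 0.0011823 = 845.809 KRW
845.809 KRW × 0.0045469 = 3.84581 BRL

SGD/BRL = 3.8458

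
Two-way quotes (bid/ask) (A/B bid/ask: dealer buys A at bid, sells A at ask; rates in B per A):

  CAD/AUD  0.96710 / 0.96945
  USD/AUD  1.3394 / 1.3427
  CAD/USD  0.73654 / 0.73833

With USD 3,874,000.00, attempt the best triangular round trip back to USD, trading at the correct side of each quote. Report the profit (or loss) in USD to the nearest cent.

Best loop USD → AUD → CAD → USD:
USD 3,874,000.00 × 1.3394 (sell USD at bid) = AUD 5,188,835.60
AUD 5,188,835.60 ÷ 0.96945 (buy CAD at ask) = CAD 5,352,349.89
CAD 5,352,349.89 × 0.73654 (sell CAD at bid) = USD 3,942,219.79

Net profit: USD 68,219.79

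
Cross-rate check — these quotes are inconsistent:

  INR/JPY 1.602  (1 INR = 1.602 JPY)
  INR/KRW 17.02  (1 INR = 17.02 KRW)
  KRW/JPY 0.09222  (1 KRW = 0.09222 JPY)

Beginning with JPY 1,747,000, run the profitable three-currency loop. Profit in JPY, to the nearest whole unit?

Profitable loop is JPY → KRW → INR → JPY:
JPY 1,747,000 ÷ 0.09222 = KRW 18,943,830
KRW 18,943,830 ÷ 17.02 = INR 1,113,033.49
INR 1,113,033.49 × 1.602 = JPY 1,783,080
Profit = JPY 1,783,080 − JPY 1,747,000

Profit: JPY 36,080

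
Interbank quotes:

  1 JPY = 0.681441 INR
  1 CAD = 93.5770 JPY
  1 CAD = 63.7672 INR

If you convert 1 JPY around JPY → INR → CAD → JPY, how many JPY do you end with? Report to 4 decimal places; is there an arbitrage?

Around JPY → INR → CAD → JPY: 1 × 0.681441 ÷ 63.7672 × 93.5770 = 1.000000
Product ≈ 1 (deviation 0.000%, within rounding noise).

1.0000 (no arbitrage)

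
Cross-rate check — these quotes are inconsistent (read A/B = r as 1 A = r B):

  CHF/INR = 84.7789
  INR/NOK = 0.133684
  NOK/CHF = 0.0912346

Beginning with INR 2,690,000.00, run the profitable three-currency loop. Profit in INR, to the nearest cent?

Profitable loop is INR → NOK → CHF → INR:
INR 2,690,000.00 × 0.133684 = NOK 359,609.96
NOK 359,609.96 × 0.0912346 = CHF 32,808.87
CHF 32,808.87 × 84.7789 = INR 2,781,499.98
Profit = INR 2,781,499.98 − INR 2,690,000.00

Profit: INR 91,499.98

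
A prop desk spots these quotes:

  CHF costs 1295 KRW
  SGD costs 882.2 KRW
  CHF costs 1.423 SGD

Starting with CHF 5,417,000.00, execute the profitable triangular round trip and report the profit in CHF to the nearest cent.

Profitable loop is CHF → KRW → SGD → CHF:
CHF 5,417,000.00 × 1295 = KRW 7,015,015,000
KRW 7,015,015,000 ÷ 882.2 = SGD 7,951,728.63
SGD 7,951,728.63 ÷ 1.423 = CHF 5,588,003.26
Profit = CHF 5,588,003.26 − CHF 5,417,000.00

Profit: CHF 171,003.26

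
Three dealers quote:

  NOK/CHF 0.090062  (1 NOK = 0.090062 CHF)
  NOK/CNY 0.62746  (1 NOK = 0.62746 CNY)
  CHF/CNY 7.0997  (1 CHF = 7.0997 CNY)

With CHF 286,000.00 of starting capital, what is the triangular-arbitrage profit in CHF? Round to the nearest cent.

Profitable loop is CHF → CNY → NOK → CHF:
CHF 286,000.00 × 7.0997 = CNY 2,030,514.20
CNY 2,030,514.20 ÷ 0.62746 = NOK 3,236,085.49
NOK 3,236,085.49 × 0.090062 = CHF 291,448.33
Profit = CHF 291,448.33 − CHF 286,000.00

Profit: CHF 5,448.33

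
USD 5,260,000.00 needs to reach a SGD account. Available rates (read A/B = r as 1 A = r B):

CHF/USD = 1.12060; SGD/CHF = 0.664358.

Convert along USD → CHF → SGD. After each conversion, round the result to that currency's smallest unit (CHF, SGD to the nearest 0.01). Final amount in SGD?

SGD 7,065,338.22

USD 5,260,000.00 ÷ 1.12060 = CHF 4,693,913.97
CHF 4,693,913.97 ÷ 0.664358 = SGD 7,065,338.22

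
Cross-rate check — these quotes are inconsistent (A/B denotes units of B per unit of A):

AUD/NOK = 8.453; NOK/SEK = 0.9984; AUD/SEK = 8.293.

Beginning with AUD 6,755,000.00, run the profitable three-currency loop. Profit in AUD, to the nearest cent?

Profit: AUD 119,310.26

Profitable loop is AUD → NOK → SEK → AUD:
AUD 6,755,000.00 × 8.453 = NOK 57,100,015.00
NOK 57,100,015.00 × 0.9984 = SEK 57,008,654.98
SEK 57,008,654.98 ÷ 8.293 = AUD 6,874,310.26
Profit = AUD 6,874,310.26 − AUD 6,755,000.00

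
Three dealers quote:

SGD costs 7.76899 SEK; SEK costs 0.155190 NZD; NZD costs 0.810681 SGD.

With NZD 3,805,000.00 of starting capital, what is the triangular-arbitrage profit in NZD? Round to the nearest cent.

Profit: NZD 87,928.00

Profitable loop is NZD → SEK → SGD → NZD:
NZD 3,805,000.00 ÷ 0.155190 = SEK 24,518,332.37
SEK 24,518,332.37 ÷ 7.76899 = SGD 3,155,922.76
SGD 3,155,922.76 ÷ 0.810681 = NZD 3,892,928.00
Profit = NZD 3,892,928.00 − NZD 3,805,000.00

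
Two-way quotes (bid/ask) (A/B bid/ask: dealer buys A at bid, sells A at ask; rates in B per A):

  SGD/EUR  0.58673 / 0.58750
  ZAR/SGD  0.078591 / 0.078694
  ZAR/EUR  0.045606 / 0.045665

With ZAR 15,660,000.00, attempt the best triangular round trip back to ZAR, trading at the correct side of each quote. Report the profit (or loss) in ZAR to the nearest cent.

Best loop ZAR → SGD → EUR → ZAR:
ZAR 15,660,000.00 × 0.078591 (sell ZAR at bid) = SGD 1,230,735.06
SGD 1,230,735.06 × 0.58673 (sell SGD at bid) = EUR 722,109.18
EUR 722,109.18 ÷ 0.045665 (buy ZAR at ask) = ZAR 15,813,186.94

Net profit: ZAR 153,186.94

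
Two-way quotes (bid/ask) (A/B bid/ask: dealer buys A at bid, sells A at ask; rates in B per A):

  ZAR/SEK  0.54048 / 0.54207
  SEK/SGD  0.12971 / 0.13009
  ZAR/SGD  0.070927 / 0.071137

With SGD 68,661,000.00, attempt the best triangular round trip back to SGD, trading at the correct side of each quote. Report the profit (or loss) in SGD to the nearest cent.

Net profit: SGD 398,340.86

Best loop SGD → SEK → ZAR → SGD:
SGD 68,661,000.00 ÷ 0.13009 (buy SEK at ask) = SEK 527,796,141.13
SEK 527,796,141.13 ÷ 0.54207 (buy ZAR at ask) = ZAR 973,667,867.86
ZAR 973,667,867.86 × 0.070927 (sell ZAR at bid) = SGD 69,059,340.86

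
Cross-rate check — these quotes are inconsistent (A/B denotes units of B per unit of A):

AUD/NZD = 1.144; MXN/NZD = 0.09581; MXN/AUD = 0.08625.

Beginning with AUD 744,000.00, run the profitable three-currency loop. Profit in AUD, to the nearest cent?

Profitable loop is AUD → NZD → MXN → AUD:
AUD 744,000.00 × 1.144 = NZD 851,136.00
NZD 851,136.00 ÷ 0.09581 = MXN 8,883,582.09
MXN 8,883,582.09 × 0.08625 = AUD 766,208.96
Profit = AUD 766,208.96 − AUD 744,000.00

Profit: AUD 22,208.96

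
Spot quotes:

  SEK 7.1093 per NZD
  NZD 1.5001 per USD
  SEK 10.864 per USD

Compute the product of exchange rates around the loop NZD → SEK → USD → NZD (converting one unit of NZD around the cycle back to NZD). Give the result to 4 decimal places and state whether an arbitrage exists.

0.9817 (arbitrage exists)

Around NZD → SEK → USD → NZD: 1 × 7.1093 ÷ 10.864 × 1.5001 = 0.981651
Product < 1; profitable direction is NZD → USD → SEK → NZD.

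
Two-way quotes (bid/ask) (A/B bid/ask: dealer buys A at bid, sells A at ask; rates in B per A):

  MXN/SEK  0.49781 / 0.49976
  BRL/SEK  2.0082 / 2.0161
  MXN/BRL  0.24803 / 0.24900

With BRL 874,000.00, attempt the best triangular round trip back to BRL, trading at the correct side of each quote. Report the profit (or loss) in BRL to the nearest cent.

Net result: BRL -2,913.84 (no profitable arbitrage after spreads)

Best loop BRL → SEK → MXN → BRL:
BRL 874,000.00 × 2.0082 (sell BRL at bid) = SEK 1,755,166.80
SEK 1,755,166.80 ÷ 0.49976 (buy MXN at ask) = MXN 3,512,019.37
MXN 3,512,019.37 × 0.24803 (sell MXN at bid) = BRL 871,086.16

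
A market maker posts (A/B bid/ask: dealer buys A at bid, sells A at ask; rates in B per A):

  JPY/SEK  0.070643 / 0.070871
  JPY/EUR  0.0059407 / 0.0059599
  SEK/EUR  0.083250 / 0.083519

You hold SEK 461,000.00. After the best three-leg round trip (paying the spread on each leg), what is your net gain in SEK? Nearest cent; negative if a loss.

Best loop SEK → JPY → EUR → SEK:
SEK 461,000.00 ÷ 0.070871 (buy JPY at ask) = JPY 6,504,776
JPY 6,504,776 × 0.0059407 (sell JPY at bid) = EUR 38,642.92
EUR 38,642.92 ÷ 0.083519 (buy SEK at ask) = SEK 462,684.23

Net profit: SEK 1,684.23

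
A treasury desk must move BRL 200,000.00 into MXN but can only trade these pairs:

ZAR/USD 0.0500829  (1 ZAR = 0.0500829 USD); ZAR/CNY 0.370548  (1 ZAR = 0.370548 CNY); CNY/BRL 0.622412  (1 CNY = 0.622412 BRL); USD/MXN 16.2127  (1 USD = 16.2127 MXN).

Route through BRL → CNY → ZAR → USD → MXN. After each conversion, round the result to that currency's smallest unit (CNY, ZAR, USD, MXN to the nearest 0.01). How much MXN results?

BRL 200,000.00 ÷ 0.622412 = CNY 321,330.57
CNY 321,330.57 ÷ 0.370548 = ZAR 867,176.64
ZAR 867,176.64 × 0.0500829 = USD 43,430.72
USD 43,430.72 × 16.2127 = MXN 704,129.23

MXN 704,129.23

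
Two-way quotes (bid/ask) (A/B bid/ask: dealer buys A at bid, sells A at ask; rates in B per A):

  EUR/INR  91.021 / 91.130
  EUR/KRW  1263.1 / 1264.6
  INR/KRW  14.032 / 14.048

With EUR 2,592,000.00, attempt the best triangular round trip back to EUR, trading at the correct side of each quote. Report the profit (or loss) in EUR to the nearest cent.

Best loop EUR → INR → KRW → EUR:
EUR 2,592,000.00 × 91.021 (sell EUR at bid) = INR 235,926,432.00
INR 235,926,432.00 × 14.032 (sell INR at bid) = KRW 3,310,519,694
KRW 3,310,519,694 ÷ 1264.6 (buy EUR at ask) = EUR 2,617,839.39

Net profit: EUR 25,839.39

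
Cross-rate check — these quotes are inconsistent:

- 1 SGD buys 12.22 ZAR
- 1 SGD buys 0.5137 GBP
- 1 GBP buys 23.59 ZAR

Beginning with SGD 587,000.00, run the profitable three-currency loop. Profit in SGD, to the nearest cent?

Profitable loop is SGD → ZAR → GBP → SGD:
SGD 587,000.00 × 12.22 = ZAR 7,173,140.00
ZAR 7,173,140.00 ÷ 23.59 = GBP 304,075.46
GBP 304,075.46 ÷ 0.5137 = SGD 591,931.98
Profit = SGD 591,931.98 − SGD 587,000.00

Profit: SGD 4,931.98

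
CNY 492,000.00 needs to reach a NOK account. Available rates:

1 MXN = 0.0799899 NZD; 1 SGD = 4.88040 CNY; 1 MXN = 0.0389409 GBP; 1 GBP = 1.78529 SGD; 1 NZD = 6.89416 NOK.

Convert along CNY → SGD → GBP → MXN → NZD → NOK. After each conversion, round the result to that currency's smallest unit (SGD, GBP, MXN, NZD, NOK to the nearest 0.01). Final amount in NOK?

CNY 492,000.00 ÷ 4.88040 = SGD 100,811.41
SGD 100,811.41 ÷ 1.78529 = GBP 56,467.81
GBP 56,467.81 ÷ 0.0389409 = MXN 1,450,090.01
MXN 1,450,090.01 × 0.0799899 = NZD 115,992.55
NZD 115,992.55 × 6.89416 = NOK 799,671.20

NOK 799,671.20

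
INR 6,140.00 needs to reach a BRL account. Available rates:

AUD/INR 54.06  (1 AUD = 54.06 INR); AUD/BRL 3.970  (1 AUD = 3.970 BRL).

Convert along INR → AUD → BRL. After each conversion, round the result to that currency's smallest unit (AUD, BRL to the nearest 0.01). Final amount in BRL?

BRL 450.91

INR 6,140.00 ÷ 54.06 = AUD 113.58
AUD 113.58 × 3.970 = BRL 450.91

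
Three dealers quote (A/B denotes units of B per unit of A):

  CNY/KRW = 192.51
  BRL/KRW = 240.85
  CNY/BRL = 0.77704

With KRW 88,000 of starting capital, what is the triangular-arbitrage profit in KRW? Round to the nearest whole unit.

Profit: KRW 2,520

Profitable loop is KRW → BRL → CNY → KRW:
KRW 88,000 ÷ 240.85 = BRL 365.37
BRL 365.37 ÷ 0.77704 = CNY 470.21
CNY 470.21 × 192.51 = KRW 90,520
Profit = KRW 90,520 − KRW 88,000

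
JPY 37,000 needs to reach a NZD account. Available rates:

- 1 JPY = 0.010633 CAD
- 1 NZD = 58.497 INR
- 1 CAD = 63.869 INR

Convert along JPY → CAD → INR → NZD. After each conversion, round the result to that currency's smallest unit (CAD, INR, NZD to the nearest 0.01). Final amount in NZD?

NZD 429.55

JPY 37,000 × 0.010633 = CAD 393.42
CAD 393.42 × 63.869 = INR 25,127.34
INR 25,127.34 ÷ 58.497 = NZD 429.55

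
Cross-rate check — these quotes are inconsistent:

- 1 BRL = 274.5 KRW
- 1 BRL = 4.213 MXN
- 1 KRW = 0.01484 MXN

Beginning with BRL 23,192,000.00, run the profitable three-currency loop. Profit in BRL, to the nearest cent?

Profit: BRL 793,756.02

Profitable loop is BRL → MXN → KRW → BRL:
BRL 23,192,000.00 × 4.213 = MXN 97,707,896.00
MXN 97,707,896.00 ÷ 0.01484 = KRW 6,584,090,027
KRW 6,584,090,027 ÷ 274.5 = BRL 23,985,756.02
Profit = BRL 23,985,756.02 − BRL 23,192,000.00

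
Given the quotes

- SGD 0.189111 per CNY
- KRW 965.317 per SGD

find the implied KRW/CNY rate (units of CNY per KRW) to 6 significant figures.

1 KRW ÷ 965.317 = 0.00103593 SGD
0.00103593 SGD ÷ 0.189111 = 0.00547789 CNY

KRW/CNY = 0.00547789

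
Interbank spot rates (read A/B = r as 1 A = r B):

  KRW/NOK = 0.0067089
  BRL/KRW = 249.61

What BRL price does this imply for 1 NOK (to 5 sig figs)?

1 NOK ÷ 0.0067089 = 149.056 KRW
149.056 KRW ÷ 249.61 = 0.597154 BRL

NOK/BRL = 0.59715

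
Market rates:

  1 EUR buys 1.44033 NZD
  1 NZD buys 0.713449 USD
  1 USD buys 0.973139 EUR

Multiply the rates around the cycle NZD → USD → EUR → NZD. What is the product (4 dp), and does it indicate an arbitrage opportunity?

Around NZD → USD → EUR → NZD: 1 × 0.713449 × 0.973139 × 1.44033 = 1.000000
Product ≈ 1 (deviation 0.000%, within rounding noise).

1.0000 (no arbitrage)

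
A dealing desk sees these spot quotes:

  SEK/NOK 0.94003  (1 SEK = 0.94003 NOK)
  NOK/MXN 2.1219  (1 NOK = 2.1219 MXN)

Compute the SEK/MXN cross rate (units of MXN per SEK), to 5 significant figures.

1 SEK × 0.94003 = 0.94003 NOK
0.94003 NOK × 2.1219 = 1.99465 MXN

SEK/MXN = 1.9946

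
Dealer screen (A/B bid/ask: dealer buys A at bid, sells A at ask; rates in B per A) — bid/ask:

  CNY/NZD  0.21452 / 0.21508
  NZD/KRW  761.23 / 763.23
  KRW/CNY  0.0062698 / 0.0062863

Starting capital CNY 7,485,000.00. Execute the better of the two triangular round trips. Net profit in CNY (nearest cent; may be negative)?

Best loop CNY → NZD → KRW → CNY:
CNY 7,485,000.00 × 0.21452 (sell CNY at bid) = NZD 1,605,682.20
NZD 1,605,682.20 × 761.23 (sell NZD at bid) = KRW 1,222,293,461
KRW 1,222,293,461 × 0.0062698 (sell KRW at bid) = CNY 7,663,535.54

Net profit: CNY 178,535.54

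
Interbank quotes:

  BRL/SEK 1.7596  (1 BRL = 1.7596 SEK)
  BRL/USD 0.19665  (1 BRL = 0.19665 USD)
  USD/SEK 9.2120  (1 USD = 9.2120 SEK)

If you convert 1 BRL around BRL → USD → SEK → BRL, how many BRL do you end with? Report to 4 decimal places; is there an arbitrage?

1.0295 (arbitrage exists)

Around BRL → USD → SEK → BRL: 1 × 0.19665 × 9.2120 ÷ 1.7596 = 1.029518
Product > 1; profitable direction is BRL → USD → SEK → BRL.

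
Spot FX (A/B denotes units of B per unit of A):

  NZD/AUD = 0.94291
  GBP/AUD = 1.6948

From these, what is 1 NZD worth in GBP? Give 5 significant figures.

1 NZD × 0.94291 = 0.94291 AUD
0.94291 AUD ÷ 1.6948 = 0.556355 GBP

NZD/GBP = 0.55635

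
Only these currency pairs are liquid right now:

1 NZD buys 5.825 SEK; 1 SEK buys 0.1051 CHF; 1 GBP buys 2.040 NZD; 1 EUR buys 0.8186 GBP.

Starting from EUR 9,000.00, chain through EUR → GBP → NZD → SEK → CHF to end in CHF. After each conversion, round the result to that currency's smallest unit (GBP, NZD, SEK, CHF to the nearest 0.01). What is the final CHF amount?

EUR 9,000.00 × 0.8186 = GBP 7,367.40
GBP 7,367.40 × 2.040 = NZD 15,029.50
NZD 15,029.50 × 5.825 = SEK 87,546.84
SEK 87,546.84 × 0.1051 = CHF 9,201.17

CHF 9,201.17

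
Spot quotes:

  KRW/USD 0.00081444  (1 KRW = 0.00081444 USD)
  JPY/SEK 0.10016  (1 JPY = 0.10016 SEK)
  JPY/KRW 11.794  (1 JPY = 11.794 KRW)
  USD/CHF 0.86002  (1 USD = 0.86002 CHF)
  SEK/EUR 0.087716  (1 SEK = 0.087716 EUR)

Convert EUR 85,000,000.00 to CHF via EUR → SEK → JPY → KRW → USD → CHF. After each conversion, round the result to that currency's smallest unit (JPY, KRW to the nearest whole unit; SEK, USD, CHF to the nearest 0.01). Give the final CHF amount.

CHF 79,923,512.23

EUR 85,000,000.00 ÷ 0.087716 = SEK 969,036,435.77
SEK 969,036,435.77 ÷ 0.10016 = JPY 9,674,884,542
JPY 9,674,884,542 × 11.794 = KRW 114,105,588,288
KRW 114,105,588,288 × 0.00081444 = USD 92,932,155.33
USD 92,932,155.33 × 0.86002 = CHF 79,923,512.23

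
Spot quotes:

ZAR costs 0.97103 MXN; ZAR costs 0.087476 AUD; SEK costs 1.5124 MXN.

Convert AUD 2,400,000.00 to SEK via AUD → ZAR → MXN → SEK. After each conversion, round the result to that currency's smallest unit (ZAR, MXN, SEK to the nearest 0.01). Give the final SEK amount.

SEK 17,615,229.46

AUD 2,400,000.00 ÷ 0.087476 = ZAR 27,436,096.76
ZAR 27,436,096.76 × 0.97103 = MXN 26,641,273.04
MXN 26,641,273.04 ÷ 1.5124 = SEK 17,615,229.46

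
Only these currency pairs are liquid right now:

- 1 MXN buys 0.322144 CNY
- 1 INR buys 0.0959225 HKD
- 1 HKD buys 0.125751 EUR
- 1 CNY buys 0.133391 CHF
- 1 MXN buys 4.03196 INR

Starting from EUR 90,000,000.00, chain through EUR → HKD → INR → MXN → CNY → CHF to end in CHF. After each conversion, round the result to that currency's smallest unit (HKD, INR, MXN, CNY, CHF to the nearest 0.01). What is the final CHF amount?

EUR 90,000,000.00 ÷ 0.125751 = HKD 715,700,073.96
HKD 715,700,073.96 ÷ 0.0959225 = INR 7,461,232,494.57
INR 7,461,232,494.57 ÷ 4.03196 = MXN 1,850,522,449.27
MXN 1,850,522,449.27 × 0.322144 = CNY 596,134,703.90
CNY 596,134,703.90 × 0.133391 = CHF 79,519,004.29

CHF 79,519,004.29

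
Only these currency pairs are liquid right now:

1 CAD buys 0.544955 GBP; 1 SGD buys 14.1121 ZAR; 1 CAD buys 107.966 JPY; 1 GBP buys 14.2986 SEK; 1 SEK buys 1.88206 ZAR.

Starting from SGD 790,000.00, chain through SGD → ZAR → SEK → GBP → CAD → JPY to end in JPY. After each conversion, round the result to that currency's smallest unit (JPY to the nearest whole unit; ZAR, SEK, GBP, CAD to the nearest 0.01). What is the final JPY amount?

SGD 790,000.00 × 14.1121 = ZAR 11,148,559.00
ZAR 11,148,559.00 ÷ 1.88206 = SEK 5,923,593.83
SEK 5,923,593.83 ÷ 14.2986 = GBP 414,277.89
GBP 414,277.89 ÷ 0.544955 = CAD 760,205.69
CAD 760,205.69 × 107.966 = JPY 82,076,368

JPY 82,076,368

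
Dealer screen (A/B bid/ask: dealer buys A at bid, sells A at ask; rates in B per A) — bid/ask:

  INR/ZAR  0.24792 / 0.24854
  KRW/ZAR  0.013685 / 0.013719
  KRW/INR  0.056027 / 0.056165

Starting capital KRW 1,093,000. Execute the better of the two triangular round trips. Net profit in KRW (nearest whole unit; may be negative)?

Net profit: KRW 13,641

Best loop KRW → INR → ZAR → KRW:
KRW 1,093,000 × 0.056027 (sell KRW at bid) = INR 61,237.51
INR 61,237.51 × 0.24792 (sell INR at bid) = ZAR 15,182.00
ZAR 15,182.00 ÷ 0.013719 (buy KRW at ask) = KRW 1,106,641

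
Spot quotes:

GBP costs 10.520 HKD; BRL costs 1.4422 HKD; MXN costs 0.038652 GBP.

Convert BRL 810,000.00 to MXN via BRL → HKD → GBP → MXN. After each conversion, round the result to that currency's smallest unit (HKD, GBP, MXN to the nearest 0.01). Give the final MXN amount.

BRL 810,000.00 × 1.4422 = HKD 1,168,182.00
HKD 1,168,182.00 ÷ 10.520 = GBP 111,043.92
GBP 111,043.92 ÷ 0.038652 = MXN 2,872,915.24

MXN 2,872,915.24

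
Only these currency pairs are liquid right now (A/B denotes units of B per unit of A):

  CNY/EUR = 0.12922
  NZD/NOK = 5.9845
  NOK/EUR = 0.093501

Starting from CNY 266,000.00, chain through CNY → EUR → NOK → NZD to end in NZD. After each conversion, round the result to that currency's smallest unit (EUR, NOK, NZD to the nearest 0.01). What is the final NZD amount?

NZD 61,428.12

CNY 266,000.00 × 0.12922 = EUR 34,372.52
EUR 34,372.52 ÷ 0.093501 = NOK 367,616.60
NOK 367,616.60 ÷ 5.9845 = NZD 61,428.12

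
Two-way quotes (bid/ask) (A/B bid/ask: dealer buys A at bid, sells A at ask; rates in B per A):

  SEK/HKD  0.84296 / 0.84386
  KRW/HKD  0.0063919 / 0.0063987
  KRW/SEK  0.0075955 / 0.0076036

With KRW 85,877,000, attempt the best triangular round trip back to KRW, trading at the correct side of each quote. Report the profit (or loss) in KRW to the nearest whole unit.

Net profit: KRW 53,720

Best loop KRW → SEK → HKD → KRW:
KRW 85,877,000 × 0.0075955 (sell KRW at bid) = SEK 652,278.75
SEK 652,278.75 × 0.84296 (sell SEK at bid) = HKD 549,844.90
HKD 549,844.90 ÷ 0.0063987 (buy KRW at ask) = KRW 85,930,720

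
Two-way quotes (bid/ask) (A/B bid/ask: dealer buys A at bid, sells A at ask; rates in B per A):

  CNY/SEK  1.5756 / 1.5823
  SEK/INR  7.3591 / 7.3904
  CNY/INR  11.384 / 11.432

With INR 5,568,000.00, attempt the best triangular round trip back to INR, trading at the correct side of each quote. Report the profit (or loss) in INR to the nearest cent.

Best loop INR → CNY → SEK → INR:
INR 5,568,000.00 ÷ 11.432 (buy CNY at ask) = CNY 487,053.88
CNY 487,053.88 × 1.5756 (sell CNY at bid) = SEK 767,402.10
SEK 767,402.10 × 7.3591 (sell SEK at bid) = INR 5,647,388.79

Net profit: INR 79,388.79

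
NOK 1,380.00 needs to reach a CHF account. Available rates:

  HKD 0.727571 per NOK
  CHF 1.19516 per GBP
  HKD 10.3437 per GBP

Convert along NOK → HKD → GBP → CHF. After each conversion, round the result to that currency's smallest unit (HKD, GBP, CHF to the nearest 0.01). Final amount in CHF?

CHF 116.01

NOK 1,380.00 × 0.727571 = HKD 1,004.05
HKD 1,004.05 ÷ 10.3437 = GBP 97.07
GBP 97.07 × 1.19516 = CHF 116.01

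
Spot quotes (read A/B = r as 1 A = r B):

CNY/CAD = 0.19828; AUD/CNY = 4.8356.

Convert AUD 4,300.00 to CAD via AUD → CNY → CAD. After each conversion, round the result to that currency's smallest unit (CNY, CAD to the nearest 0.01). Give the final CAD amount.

AUD 4,300.00 × 4.8356 = CNY 20,793.08
CNY 20,793.08 × 0.19828 = CAD 4,122.85

CAD 4,122.85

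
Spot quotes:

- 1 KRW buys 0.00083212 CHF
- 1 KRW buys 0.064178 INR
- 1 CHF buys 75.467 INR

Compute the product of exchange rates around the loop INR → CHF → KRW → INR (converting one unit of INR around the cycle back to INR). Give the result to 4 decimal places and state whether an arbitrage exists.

Around INR → CHF → KRW → INR: 1 ÷ 75.467 ÷ 0.00083212 × 0.064178 = 1.021982
Product > 1; profitable direction is INR → CHF → KRW → INR.

1.0220 (arbitrage exists)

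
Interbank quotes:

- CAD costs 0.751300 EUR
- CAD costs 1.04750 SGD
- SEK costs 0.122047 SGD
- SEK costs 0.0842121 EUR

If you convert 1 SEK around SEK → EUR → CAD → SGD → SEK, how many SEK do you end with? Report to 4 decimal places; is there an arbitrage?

Around SEK → EUR → CAD → SGD → SEK: 1 × 0.0842121 ÷ 0.751300 × 1.04750 ÷ 0.122047 = 0.962029
Product < 1; profitable direction is SEK → SGD → CAD → EUR → SEK.

0.9620 (arbitrage exists)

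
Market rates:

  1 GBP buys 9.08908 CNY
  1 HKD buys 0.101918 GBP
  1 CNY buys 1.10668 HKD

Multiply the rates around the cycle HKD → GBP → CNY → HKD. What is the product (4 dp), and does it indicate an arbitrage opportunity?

Around HKD → GBP → CNY → HKD: 1 × 0.101918 × 9.08908 × 1.10668 = 1.025163
Product > 1; profitable direction is HKD → GBP → CNY → HKD.

1.0252 (arbitrage exists)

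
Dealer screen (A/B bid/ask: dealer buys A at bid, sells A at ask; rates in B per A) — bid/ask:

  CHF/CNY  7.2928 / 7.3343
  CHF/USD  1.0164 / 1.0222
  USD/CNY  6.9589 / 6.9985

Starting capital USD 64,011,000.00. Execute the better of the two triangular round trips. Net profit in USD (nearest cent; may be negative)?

Best loop USD → CHF → CNY → USD:
USD 64,011,000.00 ÷ 1.0222 (buy CHF at ask) = CHF 62,620,817.84
CHF 62,620,817.84 × 7.2928 (sell CHF at bid) = CNY 456,681,100.37
CNY 456,681,100.37 ÷ 6.9985 (buy USD at ask) = USD 65,254,140.23

Net profit: USD 1,243,140.23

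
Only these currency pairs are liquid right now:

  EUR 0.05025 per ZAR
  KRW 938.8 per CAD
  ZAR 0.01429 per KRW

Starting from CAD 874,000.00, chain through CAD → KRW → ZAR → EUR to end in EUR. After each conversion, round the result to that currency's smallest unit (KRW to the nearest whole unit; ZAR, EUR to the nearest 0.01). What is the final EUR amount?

EUR 589,186.53

CAD 874,000.00 × 938.8 = KRW 820,511,200
KRW 820,511,200 × 0.01429 = ZAR 11,725,105.05
ZAR 11,725,105.05 × 0.05025 = EUR 589,186.53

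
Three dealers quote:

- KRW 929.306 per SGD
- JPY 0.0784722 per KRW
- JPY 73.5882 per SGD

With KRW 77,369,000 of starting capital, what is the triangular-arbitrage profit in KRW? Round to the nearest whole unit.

Profit: KRW 703,951

Profitable loop is KRW → SGD → JPY → KRW:
KRW 77,369,000 ÷ 929.306 = SGD 83,254.60
SGD 83,254.60 × 73.5882 = JPY 6,126,556
JPY 6,126,556 ÷ 0.0784722 = KRW 78,072,951
Profit = KRW 78,072,951 − KRW 77,369,000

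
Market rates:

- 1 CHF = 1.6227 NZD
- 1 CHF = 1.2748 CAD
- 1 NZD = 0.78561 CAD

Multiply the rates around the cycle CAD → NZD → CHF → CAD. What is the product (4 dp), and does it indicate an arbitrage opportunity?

Around CAD → NZD → CHF → CAD: 1 ÷ 0.78561 ÷ 1.6227 × 1.2748 = 0.999993
Product ≈ 1 (deviation 0.001%, within rounding noise).

1.0000 (no arbitrage)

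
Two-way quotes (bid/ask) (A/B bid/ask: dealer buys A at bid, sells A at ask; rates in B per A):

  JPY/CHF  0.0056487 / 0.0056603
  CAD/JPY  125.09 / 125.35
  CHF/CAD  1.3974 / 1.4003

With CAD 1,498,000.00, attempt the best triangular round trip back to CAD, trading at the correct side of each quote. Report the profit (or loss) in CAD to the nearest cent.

Net profit: CAD 9,741.67

Best loop CAD → CHF → JPY → CAD:
CAD 1,498,000.00 ÷ 1.4003 (buy CHF at ask) = CHF 1,069,770.76
CHF 1,069,770.76 ÷ 0.0056603 (buy JPY at ask) = JPY 188,995,418
JPY 188,995,418 ÷ 125.35 (buy CAD at ask) = CAD 1,507,741.67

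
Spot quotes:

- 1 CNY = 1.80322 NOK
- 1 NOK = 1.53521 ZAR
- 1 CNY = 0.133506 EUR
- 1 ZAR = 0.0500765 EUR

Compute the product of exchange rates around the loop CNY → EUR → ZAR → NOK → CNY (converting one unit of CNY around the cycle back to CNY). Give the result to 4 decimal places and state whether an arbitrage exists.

0.9631 (arbitrage exists)

Around CNY → EUR → ZAR → NOK → CNY: 1 × 0.133506 ÷ 0.0500765 ÷ 1.53521 ÷ 1.80322 = 0.963053
Product < 1; profitable direction is CNY → NOK → ZAR → EUR → CNY.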